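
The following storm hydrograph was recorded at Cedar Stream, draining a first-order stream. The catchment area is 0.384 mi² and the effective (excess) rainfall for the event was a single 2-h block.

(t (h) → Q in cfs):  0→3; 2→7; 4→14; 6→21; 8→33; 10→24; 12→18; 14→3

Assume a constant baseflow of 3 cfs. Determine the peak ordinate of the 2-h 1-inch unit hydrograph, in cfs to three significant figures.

U_p ≈ 37.5 cfs

Direct runoff: 0.0, 4.0, 11.0, 18.0, 30.0, 21.0, 15.0, 0.0 cfs; ΣQ_DR = 99.00 cfs, peak = 30.0 cfs.
Runoff depth d = ΣQ_DR·Δt / A = 99.00 × 7200 / (0.384 mi²) = 0.7990 in.
The 1-inch UH is the DRH scaled by (1 in)/d, so U_p = 30.0 × 1/0.7990 = 37.5 cfs.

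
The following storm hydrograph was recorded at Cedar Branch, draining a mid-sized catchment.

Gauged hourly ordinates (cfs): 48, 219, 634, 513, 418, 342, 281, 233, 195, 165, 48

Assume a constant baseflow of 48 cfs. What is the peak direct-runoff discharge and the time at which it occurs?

Q_p = 586.0 cfs at t = 2 h

Subtracting baseflow gives direct-runoff ordinates: 0.0, 171.0, 586.0, 465.0, 370.0, 294.0, 233.0, 185.0, 147.0, 117.0, 0.0 cfs.
The maximum is 586.0 cfs, occurring at the reading for t = 2 h.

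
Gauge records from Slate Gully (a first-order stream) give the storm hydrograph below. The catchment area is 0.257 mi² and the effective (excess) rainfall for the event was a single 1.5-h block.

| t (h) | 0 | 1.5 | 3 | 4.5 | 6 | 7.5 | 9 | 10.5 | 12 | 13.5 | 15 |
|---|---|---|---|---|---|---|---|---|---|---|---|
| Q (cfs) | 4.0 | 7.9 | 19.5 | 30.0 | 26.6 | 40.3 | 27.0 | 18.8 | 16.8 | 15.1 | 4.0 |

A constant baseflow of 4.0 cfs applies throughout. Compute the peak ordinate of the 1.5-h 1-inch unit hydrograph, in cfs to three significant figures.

U_p ≈ 24.2 cfs

Direct runoff: 0.0, 3.9, 15.5, 26.0, 22.6, 36.3, 23.0, 14.8, 12.8, 11.1, 0.0 cfs; ΣQ_DR = 166.0 cfs, peak = 36.3 cfs.
Runoff depth d = ΣQ_DR·Δt / A = 166.0 × 5400 / (0.257 mi²) = 1.501 in.
The 1-inch UH is the DRH scaled by (1 in)/d, so U_p = 36.3 × 1/1.501 = 24.2 cfs.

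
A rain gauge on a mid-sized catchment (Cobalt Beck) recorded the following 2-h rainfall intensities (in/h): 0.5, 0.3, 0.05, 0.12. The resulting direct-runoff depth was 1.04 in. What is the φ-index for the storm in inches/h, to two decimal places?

φ ≈ 0.14 in/h

Only the 2 blocks with intensity above φ contribute runoff: 0.5, 0.3 in/h.
Σ(I−φ)·Δt = d  ⇒  (0.5+0.3 − 2φ)·2 = 1.04
φ = (0.8000 − 1.04/2) / 2 = 0.14 in/h.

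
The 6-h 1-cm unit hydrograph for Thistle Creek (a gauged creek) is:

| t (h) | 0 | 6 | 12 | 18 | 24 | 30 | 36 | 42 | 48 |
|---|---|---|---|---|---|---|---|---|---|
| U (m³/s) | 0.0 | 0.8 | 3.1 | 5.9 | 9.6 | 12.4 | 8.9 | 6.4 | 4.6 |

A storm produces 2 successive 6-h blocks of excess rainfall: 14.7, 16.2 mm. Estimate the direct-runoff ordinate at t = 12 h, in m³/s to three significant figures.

Q ≈ 5.85 m³/s

By discrete convolution, Q_j = Σ (P_i / 10 mm) · U_{j−i}.
At t = 12 h (j=2): Q = (14.7/10)·3.1 + (16.2/10)·0.8 = 5.85 m³/s.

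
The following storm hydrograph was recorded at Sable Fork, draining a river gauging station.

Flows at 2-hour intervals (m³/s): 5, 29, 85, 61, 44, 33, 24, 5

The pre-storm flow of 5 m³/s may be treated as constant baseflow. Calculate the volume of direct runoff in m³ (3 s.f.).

V ≈ 1.77 × 10^6 m³

Direct-runoff ordinates (Q − Q_b): 0.0, 24.0, 80.0, 56.0, 39.0, 28.0, 19.0, 0.0 m³/s.
ΣQ_DR = 246.0 m³/s.
With Δt = 2 h = 7200 s, V = ΣQ_DR · Δt = 246.0 × 7200 = 1.77 × 10^6 m³.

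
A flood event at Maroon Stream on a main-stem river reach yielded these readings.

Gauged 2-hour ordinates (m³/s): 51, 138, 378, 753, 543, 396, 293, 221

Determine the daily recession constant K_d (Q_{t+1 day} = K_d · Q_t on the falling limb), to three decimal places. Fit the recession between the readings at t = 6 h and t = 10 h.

K_d ≈ 0.021

Between t = 6 h and t = 10 h the flow falls from 753 to 396 m³/s over 2×2 h = 4 h.
Per-interval ratio K = (396/753)^(1/2) = 0.7252; K_d = K^(24/2) = 0.021.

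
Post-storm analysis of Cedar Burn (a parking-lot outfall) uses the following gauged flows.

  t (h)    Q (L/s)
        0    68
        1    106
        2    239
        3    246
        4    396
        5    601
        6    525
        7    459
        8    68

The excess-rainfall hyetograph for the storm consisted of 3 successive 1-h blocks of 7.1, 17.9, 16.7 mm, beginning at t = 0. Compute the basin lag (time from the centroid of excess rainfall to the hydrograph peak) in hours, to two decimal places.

Centroid of excess rainfall: t_c = Σ P_i·t̄_i / ΣP_i = 1.7302 h (block centres at 0.5, 1.5, 2.5 h).
Hydrograph peak occurs at t = 5 h, so basin lag t_L = 5 − 1.7302 = 3.27 h.

t_L ≈ 3.27 h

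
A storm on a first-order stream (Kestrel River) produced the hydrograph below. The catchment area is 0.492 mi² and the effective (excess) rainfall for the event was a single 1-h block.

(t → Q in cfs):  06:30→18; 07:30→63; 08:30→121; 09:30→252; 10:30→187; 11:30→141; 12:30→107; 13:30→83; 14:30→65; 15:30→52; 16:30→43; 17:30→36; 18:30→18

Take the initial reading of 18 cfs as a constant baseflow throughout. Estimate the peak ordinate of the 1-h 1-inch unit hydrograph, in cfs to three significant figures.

Direct runoff: 0.0, 45.0, 103.0, 234.0, 169.0, 123.0, 89.0, 65.0, 47.0, 34.0, 25.0, 18.0, 0.0 cfs; ΣQ_DR = 952.0 cfs, peak = 234.0 cfs.
Runoff depth d = ΣQ_DR·Δt / A = 952.0 × 3600 / (0.492 mi²) = 2.998 in.
The 1-inch UH is the DRH scaled by (1 in)/d, so U_p = 234.0 × 1/2.998 = 78.0 cfs.

U_p ≈ 78.0 cfs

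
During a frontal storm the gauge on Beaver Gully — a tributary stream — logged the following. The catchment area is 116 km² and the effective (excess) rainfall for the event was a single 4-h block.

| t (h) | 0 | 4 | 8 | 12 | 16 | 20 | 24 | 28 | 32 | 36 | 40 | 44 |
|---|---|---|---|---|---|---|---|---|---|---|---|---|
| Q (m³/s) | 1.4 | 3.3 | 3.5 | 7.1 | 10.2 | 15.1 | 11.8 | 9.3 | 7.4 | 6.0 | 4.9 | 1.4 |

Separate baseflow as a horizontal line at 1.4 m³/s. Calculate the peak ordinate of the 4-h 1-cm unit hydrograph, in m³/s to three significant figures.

Direct runoff: 0.0, 1.9, 2.1, 5.7, 8.8, 13.7, 10.4, 7.9, 6.0, 4.6, 3.5, 0.0 m³/s; ΣQ_DR = 64.60 m³/s, peak = 13.7 m³/s.
Runoff depth d = ΣQ_DR·Δt / A = 64.60 × 14400 / (116 km²) = 8.019 mm.
The 1-cm UH is the DRH scaled by (10 mm)/d, so U_p = 13.7 × 10/8.019 = 17.1 m³/s.

U_p ≈ 17.1 m³/s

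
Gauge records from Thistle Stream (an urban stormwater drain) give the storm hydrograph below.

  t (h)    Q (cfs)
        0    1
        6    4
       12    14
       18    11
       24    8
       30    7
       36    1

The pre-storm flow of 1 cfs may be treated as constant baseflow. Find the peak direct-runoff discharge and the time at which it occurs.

Q_p = 13.0 cfs at t = 12 h

Subtracting baseflow gives direct-runoff ordinates: 0.0, 3.0, 13.0, 10.0, 7.0, 6.0, 0.0 cfs.
The maximum is 13.0 cfs, occurring at the reading for t = 12 h.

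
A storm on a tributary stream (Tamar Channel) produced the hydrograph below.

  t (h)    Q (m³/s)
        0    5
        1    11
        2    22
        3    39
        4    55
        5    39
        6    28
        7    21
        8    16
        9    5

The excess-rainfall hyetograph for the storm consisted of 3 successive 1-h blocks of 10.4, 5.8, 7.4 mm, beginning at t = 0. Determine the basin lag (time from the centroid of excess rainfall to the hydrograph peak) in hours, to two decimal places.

t_L ≈ 2.63 h

Centroid of excess rainfall: t_c = Σ P_i·t̄_i / ΣP_i = 1.3729 h (block centres at 0.5, 1.5, 2.5 h).
Hydrograph peak occurs at t = 4 h, so basin lag t_L = 4 − 1.3729 = 2.63 h.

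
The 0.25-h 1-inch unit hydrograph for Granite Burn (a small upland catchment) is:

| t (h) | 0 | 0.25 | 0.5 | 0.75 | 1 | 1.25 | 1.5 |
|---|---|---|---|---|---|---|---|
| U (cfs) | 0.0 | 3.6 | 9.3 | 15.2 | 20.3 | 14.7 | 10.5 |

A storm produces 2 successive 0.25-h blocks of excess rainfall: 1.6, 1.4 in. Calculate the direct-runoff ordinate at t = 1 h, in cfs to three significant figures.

Q ≈ 53.8 cfs

By discrete convolution, Q_j = Σ (P_i / 1 in) · U_{j−i}.
At t = 1 h (j=4): Q = (1.6/1)·20.3 + (1.4/1)·15.2 = 53.8 cfs.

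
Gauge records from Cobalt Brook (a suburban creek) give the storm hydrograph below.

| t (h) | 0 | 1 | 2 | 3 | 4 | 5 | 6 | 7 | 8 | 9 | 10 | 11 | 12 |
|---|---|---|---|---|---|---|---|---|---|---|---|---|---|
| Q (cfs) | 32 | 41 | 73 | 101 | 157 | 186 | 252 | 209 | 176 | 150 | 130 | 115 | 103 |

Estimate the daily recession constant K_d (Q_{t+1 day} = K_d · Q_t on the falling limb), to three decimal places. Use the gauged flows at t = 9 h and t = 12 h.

Between t = 9 h and t = 12 h the flow falls from 150 to 103 cfs over 3×1 h = 3 h.
Per-interval ratio K = (103/150)^(1/3) = 0.8822; K_d = K^(24/1) = 0.049.

K_d ≈ 0.049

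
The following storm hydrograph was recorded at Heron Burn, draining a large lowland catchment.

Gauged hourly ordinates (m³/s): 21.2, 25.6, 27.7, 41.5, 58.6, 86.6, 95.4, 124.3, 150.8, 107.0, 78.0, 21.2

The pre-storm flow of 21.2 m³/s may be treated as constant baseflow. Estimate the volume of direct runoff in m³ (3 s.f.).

V ≈ 2.10 × 10^6 m³

Direct-runoff ordinates (Q − Q_b): 0.0, 4.4, 6.5, 20.3, 37.4, 65.4, 74.2, 103.1, 129.6, 85.8, 56.8, 0.0 m³/s.
ΣQ_DR = 583.5 m³/s.
With Δt = 1 h = 3600 s, V = ΣQ_DR · Δt = 583.5 × 3600 = 2.10 × 10^6 m³.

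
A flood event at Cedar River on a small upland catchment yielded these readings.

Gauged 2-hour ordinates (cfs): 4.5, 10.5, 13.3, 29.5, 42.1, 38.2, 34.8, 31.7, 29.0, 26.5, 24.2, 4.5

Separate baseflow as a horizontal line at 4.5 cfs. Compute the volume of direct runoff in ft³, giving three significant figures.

Direct-runoff ordinates (Q − Q_b): 0.0, 6.0, 8.8, 25.0, 37.6, 33.7, 30.3, 27.2, 24.5, 22.0, 19.7, 0.0 cfs.
ΣQ_DR = 234.8 cfs.
With Δt = 2 h = 7200 s, V = ΣQ_DR · Δt = 234.8 × 7200 = 1.69 × 10^6 ft³.

V ≈ 1.69 × 10^6 ft³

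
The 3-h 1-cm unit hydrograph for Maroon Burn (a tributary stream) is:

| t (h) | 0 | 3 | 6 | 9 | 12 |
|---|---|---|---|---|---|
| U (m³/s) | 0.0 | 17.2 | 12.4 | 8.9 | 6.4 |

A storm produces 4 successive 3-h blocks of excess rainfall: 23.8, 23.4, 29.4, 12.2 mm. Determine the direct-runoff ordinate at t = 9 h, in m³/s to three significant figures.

Q ≈ 101 m³/s

By discrete convolution, Q_j = Σ (P_i / 10 mm) · U_{j−i}.
At t = 9 h (j=3): Q = (23.8/10)·8.9 + (23.4/10)·12.4 + (29.4/10)·17.2 + (12.2/10)·0.0 = 101 m³/s.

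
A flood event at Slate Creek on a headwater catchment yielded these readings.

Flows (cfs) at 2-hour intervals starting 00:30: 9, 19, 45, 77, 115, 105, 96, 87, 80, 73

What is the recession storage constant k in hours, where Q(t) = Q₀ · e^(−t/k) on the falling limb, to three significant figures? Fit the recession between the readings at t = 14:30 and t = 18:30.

k ≈ 22.8 h

On the falling limb, Q drops from 87 to 73 cfs between t = 14:30 and t = 18:30 (Δt = 4 h).
k = −Δt / ln(Q₂/Q₁) = −4 / ln(73/87) = 22.8 h.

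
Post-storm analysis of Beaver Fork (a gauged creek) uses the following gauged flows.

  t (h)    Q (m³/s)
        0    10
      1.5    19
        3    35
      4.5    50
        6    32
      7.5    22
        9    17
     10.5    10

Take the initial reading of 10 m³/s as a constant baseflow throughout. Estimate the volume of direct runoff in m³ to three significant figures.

V ≈ 6.21 × 10^5 m³

Direct-runoff ordinates (Q − Q_b): 0.0, 9.0, 25.0, 40.0, 22.0, 12.0, 7.0, 0.0 m³/s.
ΣQ_DR = 115.0 m³/s.
With Δt = 1.5 h = 5400 s, V = ΣQ_DR · Δt = 115.0 × 5400 = 6.21 × 10^5 m³.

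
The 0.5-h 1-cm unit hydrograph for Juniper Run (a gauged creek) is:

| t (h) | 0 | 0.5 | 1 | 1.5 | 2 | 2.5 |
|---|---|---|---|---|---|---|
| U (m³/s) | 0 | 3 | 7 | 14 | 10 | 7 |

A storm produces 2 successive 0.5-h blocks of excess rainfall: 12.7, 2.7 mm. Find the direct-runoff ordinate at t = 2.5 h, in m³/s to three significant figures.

By discrete convolution, Q_j = Σ (P_i / 10 mm) · U_{j−i}.
At t = 2.5 h (j=5): Q = (12.7/10)·7 + (2.7/10)·10 = 11.6 m³/s.

Q ≈ 11.6 m³/s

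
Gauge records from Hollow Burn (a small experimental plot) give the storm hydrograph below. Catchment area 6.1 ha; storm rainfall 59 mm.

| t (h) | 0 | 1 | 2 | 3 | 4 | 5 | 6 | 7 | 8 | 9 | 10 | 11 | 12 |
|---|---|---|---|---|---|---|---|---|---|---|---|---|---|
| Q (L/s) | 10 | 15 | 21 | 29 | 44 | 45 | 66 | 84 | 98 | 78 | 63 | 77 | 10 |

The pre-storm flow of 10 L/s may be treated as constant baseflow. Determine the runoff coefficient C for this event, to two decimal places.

C ≈ 0.51

ΣQ_DR = 510.0 L/s; V = ΣQ_DR·Δt = 1.836 × 10^6 L.
Runoff depth d = V / A = 30.10 mm.
C = d / P = 30.10 / 59 = 0.51.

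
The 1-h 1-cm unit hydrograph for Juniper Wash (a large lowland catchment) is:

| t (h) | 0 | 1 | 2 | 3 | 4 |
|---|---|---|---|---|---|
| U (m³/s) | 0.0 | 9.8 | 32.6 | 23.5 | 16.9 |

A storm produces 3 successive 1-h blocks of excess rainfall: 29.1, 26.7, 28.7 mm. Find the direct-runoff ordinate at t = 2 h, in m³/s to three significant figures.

Q ≈ 121 m³/s

By discrete convolution, Q_j = Σ (P_i / 10 mm) · U_{j−i}.
At t = 2 h (j=2): Q = (29.1/10)·32.6 + (26.7/10)·9.8 + (28.7/10)·0.0 = 121 m³/s.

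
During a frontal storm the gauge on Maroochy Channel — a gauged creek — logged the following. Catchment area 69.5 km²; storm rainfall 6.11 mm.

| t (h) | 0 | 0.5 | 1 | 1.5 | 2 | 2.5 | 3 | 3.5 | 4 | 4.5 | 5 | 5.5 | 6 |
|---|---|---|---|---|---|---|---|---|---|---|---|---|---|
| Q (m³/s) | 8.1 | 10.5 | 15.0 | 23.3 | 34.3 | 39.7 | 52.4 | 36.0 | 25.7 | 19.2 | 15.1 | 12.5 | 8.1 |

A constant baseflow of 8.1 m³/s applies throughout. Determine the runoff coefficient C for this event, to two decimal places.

ΣQ_DR = 194.6 m³/s; V = ΣQ_DR·Δt = 3.503 × 10^5 m³.
Runoff depth d = V / A = 5.040 mm.
C = d / P = 5.040 / 6.11 = 0.82.

C ≈ 0.82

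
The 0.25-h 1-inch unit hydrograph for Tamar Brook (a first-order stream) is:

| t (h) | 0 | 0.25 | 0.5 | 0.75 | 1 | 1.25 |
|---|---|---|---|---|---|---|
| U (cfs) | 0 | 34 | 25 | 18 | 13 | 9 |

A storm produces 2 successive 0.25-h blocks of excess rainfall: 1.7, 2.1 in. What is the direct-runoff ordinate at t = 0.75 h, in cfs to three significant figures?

By discrete convolution, Q_j = Σ (P_i / 1 in) · U_{j−i}.
At t = 0.75 h (j=3): Q = (1.7/1)·18 + (2.1/1)·25 = 83.1 cfs.

Q ≈ 83.1 cfs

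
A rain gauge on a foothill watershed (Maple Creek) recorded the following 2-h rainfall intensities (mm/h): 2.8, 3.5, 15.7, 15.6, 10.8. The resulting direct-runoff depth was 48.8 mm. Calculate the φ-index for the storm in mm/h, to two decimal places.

Only the 3 blocks with intensity above φ contribute runoff: 15.7, 15.6, 10.8 mm/h.
Σ(I−φ)·Δt = d  ⇒  (15.7+15.6+10.8 − 3φ)·2 = 48.8
φ = (42.10 − 48.8/2) / 3 = 5.90 mm/h.

φ ≈ 5.90 mm/h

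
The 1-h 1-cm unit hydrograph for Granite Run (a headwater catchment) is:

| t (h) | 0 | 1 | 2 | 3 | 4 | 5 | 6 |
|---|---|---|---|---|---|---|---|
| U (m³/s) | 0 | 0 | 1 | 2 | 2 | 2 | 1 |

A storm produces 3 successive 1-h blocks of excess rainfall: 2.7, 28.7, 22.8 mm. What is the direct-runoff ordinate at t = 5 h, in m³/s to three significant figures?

By discrete convolution, Q_j = Σ (P_i / 10 mm) · U_{j−i}.
At t = 5 h (j=5): Q = (2.7/10)·2 + (28.7/10)·2 + (22.8/10)·2 = 10.8 m³/s.

Q ≈ 10.8 m³/s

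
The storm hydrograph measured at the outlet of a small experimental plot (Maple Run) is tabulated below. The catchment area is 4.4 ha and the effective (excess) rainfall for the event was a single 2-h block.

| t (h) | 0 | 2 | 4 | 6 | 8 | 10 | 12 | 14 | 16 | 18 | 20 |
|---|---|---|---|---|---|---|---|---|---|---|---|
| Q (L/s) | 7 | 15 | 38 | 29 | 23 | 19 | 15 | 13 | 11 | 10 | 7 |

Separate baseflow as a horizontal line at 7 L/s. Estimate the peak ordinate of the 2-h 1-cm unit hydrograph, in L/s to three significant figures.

Direct runoff: 0.0, 8.0, 31.0, 22.0, 16.0, 12.0, 8.0, 6.0, 4.0, 3.0, 0.0 L/s; ΣQ_DR = 110.0 L/s, peak = 31.0 L/s.
Runoff depth d = ΣQ_DR·Δt / A = 110.0 × 7200 / (4.4 ha) = 18.00 mm.
The 1-cm UH is the DRH scaled by (10 mm)/d, so U_p = 31.0 × 10/18.00 = 17.2 L/s.

U_p ≈ 17.2 L/s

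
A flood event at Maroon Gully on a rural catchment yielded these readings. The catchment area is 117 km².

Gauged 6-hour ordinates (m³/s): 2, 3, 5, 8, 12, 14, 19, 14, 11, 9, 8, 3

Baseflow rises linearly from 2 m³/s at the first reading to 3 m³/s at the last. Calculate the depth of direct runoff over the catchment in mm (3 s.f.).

d ≈ 14.4 mm

Direct runoff: 0.00, 0.91, 2.82, 5.73, 9.64, 11.55, 16.45, 11.36, 8.27, 6.18, 5.09, 0.00 m³/s; ΣQ_DR = 78.00 m³/s.
V = ΣQ_DR · Δt = 78.00 × 21600 s = 1.685 × 10^6 m³.
Over A = 117 km², depth = V / A = 14.4 mm.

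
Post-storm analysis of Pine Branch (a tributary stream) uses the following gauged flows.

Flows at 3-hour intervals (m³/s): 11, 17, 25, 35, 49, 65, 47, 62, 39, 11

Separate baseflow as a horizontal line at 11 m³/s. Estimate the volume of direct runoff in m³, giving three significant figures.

V ≈ 2.71 × 10^6 m³

Direct-runoff ordinates (Q − Q_b): 0.0, 6.0, 14.0, 24.0, 38.0, 54.0, 36.0, 51.0, 28.0, 0.0 m³/s.
ΣQ_DR = 251.0 m³/s.
With Δt = 3 h = 10800 s, V = ΣQ_DR · Δt = 251.0 × 10800 = 2.71 × 10^6 m³.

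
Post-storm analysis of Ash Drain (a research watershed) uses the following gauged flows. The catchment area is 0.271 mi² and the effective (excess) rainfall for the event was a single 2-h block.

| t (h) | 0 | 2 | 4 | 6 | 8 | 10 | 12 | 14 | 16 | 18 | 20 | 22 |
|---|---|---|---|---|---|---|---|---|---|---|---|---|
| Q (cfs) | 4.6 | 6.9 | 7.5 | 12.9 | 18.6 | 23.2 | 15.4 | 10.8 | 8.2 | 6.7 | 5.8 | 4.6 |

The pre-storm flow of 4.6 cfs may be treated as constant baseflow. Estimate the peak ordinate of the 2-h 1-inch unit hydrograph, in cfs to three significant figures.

U_p ≈ 23.2 cfs

Direct runoff: 0.0, 2.3, 2.9, 8.3, 14.0, 18.6, 10.8, 6.2, 3.6, 2.1, 1.2, 0.0 cfs; ΣQ_DR = 70.00 cfs, peak = 18.6 cfs.
Runoff depth d = ΣQ_DR·Δt / A = 70.00 × 7200 / (0.271 mi²) = 0.8005 in.
The 1-inch UH is the DRH scaled by (1 in)/d, so U_p = 18.6 × 1/0.8005 = 23.2 cfs.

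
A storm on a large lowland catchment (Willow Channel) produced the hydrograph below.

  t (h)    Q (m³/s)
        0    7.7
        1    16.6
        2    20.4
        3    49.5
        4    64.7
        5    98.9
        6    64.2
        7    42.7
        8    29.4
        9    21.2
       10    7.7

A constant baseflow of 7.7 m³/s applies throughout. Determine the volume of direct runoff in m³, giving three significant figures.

V ≈ 1.22 × 10^6 m³

Direct-runoff ordinates (Q − Q_b): 0.0, 8.9, 12.7, 41.8, 57.0, 91.2, 56.5, 35.0, 21.7, 13.5, 0.0 m³/s.
ΣQ_DR = 338.3 m³/s.
With Δt = 1 h = 3600 s, V = ΣQ_DR · Δt = 338.3 × 3600 = 1.22 × 10^6 m³.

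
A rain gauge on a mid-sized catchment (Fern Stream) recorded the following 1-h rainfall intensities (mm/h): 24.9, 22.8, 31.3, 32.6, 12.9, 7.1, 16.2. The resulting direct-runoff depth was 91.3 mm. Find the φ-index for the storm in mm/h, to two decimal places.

φ ≈ 8.23 mm/h

Only the 6 blocks with intensity above φ contribute runoff: 24.9, 22.8, 31.3, 32.6, 12.9, 16.2 mm/h.
Σ(I−φ)·Δt = d  ⇒  (24.9+22.8+31.3+32.6+12.9+16.2 − 6φ)·1 = 91.3
φ = (140.7 − 91.3/1) / 6 = 8.23 mm/h.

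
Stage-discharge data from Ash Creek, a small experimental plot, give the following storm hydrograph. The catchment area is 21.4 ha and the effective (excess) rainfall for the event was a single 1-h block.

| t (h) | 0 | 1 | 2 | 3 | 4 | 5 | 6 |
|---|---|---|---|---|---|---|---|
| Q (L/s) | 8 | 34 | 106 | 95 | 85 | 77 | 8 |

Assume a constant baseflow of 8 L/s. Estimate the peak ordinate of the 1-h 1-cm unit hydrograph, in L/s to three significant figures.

U_p ≈ 163 L/s

Direct runoff: 0.0, 26.0, 98.0, 87.0, 77.0, 69.0, 0.0 L/s; ΣQ_DR = 357.0 L/s, peak = 98.0 L/s.
Runoff depth d = ΣQ_DR·Δt / A = 357.0 × 3600 / (21.4 ha) = 6.006 mm.
The 1-cm UH is the DRH scaled by (10 mm)/d, so U_p = 98.0 × 10/6.006 = 163 L/s.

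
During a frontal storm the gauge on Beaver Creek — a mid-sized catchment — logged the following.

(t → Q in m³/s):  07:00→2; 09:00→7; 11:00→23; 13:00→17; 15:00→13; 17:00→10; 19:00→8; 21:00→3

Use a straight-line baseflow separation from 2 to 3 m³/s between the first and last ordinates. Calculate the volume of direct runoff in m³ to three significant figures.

Direct-runoff ordinates (Q − Q_b): 0.00, 4.86, 20.71, 14.57, 10.43, 7.29, 5.14, 0.00 m³/s.
ΣQ_DR = 63.00 m³/s.
With Δt = 2 h = 7200 s, V = ΣQ_DR · Δt = 63.00 × 7200 = 4.54 × 10^5 m³.

V ≈ 4.54 × 10^5 m³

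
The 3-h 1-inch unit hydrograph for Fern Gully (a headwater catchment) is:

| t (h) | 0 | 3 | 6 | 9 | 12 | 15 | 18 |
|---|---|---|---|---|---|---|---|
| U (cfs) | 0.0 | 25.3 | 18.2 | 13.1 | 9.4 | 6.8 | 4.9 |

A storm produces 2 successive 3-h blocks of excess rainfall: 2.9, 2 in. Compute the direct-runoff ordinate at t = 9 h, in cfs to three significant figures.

By discrete convolution, Q_j = Σ (P_i / 1 in) · U_{j−i}.
At t = 9 h (j=3): Q = (2.9/1)·13.1 + (2/1)·18.2 = 74.4 cfs.

Q ≈ 74.4 cfs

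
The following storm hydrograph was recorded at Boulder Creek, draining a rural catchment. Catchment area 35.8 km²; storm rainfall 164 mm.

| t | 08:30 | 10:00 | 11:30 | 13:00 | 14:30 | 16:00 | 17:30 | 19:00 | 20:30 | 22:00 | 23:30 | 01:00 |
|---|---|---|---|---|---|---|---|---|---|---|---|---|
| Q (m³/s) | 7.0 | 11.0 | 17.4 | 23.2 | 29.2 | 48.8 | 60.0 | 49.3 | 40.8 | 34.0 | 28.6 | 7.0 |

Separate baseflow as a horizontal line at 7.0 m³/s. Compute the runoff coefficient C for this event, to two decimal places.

ΣQ_DR = 272.3 m³/s; V = ΣQ_DR·Δt = 1.470 × 10^6 m³.
Runoff depth d = V / A = 41.07 mm.
C = d / P = 41.07 / 164 = 0.25.

C ≈ 0.25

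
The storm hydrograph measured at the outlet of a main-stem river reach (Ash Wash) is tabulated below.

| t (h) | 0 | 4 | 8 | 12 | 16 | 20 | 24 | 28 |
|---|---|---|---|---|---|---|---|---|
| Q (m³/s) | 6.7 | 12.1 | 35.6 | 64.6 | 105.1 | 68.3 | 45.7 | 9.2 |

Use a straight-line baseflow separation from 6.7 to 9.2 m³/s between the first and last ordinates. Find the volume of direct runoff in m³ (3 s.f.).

Direct-runoff ordinates (Q − Q_b): 0.00, 5.04, 28.19, 56.83, 96.97, 59.81, 36.86, 0.00 m³/s.
ΣQ_DR = 283.7 m³/s.
With Δt = 4 h = 14400 s, V = ΣQ_DR · Δt = 283.7 × 14400 = 4.09 × 10^6 m³.

V ≈ 4.09 × 10^6 m³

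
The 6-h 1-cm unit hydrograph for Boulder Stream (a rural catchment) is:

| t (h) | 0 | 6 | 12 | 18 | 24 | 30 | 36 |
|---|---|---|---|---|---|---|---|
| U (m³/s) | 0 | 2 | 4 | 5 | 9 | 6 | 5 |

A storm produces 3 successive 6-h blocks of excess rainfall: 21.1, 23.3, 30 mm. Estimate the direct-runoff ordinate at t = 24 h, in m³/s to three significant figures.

Q ≈ 42.6 m³/s

By discrete convolution, Q_j = Σ (P_i / 10 mm) · U_{j−i}.
At t = 24 h (j=4): Q = (21.1/10)·9 + (23.3/10)·5 + (30/10)·4 = 42.6 m³/s.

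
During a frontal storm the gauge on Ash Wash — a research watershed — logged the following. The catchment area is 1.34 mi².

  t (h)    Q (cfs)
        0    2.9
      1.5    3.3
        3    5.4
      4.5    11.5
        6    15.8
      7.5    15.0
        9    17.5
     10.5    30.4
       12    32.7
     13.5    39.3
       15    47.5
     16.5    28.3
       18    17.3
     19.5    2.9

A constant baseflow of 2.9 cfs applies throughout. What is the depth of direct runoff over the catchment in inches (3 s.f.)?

Direct runoff: 0.0, 0.4, 2.5, 8.6, 12.9, 12.1, 14.6, 27.5, 29.8, 36.4, 44.6, 25.4, 14.4, 0.0 cfs; ΣQ_DR = 229.2 cfs.
V = ΣQ_DR · Δt = 229.2 × 5400 s = 1.238 × 10^6 ft³.
Over A = 1.34 mi², depth = V / A = 0.398 in.

d ≈ 0.398 in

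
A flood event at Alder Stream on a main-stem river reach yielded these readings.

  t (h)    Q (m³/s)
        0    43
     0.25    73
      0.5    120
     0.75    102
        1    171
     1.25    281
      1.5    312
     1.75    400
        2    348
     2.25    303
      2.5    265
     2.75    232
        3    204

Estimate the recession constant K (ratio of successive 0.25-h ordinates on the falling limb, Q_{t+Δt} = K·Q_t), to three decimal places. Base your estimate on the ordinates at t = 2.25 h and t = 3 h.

Using the recession-limb readings at t = 2.25 h and t = 3 h: Q falls from 303 to 204 m³/s over 3 intervals.
K = (Q₂/Q₁)^(1/3) = (204/303)^(1/3) = 0.876.

K ≈ 0.876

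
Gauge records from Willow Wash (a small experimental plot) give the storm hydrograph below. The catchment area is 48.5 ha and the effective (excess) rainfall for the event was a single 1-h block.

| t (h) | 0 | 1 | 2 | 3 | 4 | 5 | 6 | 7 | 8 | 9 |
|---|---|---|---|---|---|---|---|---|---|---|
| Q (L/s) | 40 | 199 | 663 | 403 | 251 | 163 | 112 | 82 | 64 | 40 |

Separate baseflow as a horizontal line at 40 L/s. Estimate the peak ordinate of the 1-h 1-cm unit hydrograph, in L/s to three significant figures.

U_p ≈ 519 L/s

Direct runoff: 0.0, 159.0, 623.0, 363.0, 211.0, 123.0, 72.0, 42.0, 24.0, 0.0 L/s; ΣQ_DR = 1617 L/s, peak = 623.0 L/s.
Runoff depth d = ΣQ_DR·Δt / A = 1617 × 3600 / (48.5 ha) = 12.00 mm.
The 1-cm UH is the DRH scaled by (10 mm)/d, so U_p = 623.0 × 10/12.00 = 519 L/s.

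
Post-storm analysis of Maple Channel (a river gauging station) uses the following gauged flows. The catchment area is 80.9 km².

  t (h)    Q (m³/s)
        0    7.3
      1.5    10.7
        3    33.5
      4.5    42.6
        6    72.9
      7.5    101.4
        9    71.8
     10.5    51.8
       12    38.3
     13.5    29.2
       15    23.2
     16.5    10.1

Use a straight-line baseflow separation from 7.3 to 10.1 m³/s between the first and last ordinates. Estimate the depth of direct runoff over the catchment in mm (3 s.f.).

Direct runoff: 0.00, 3.15, 25.69, 34.54, 64.58, 92.83, 62.97, 42.72, 28.96, 19.61, 13.35, 0.00 m³/s; ΣQ_DR = 388.4 m³/s.
V = ΣQ_DR · Δt = 388.4 × 5400 s = 2.097 × 10^6 m³.
Over A = 80.9 km², depth = V / A = 25.9 mm.

d ≈ 25.9 mm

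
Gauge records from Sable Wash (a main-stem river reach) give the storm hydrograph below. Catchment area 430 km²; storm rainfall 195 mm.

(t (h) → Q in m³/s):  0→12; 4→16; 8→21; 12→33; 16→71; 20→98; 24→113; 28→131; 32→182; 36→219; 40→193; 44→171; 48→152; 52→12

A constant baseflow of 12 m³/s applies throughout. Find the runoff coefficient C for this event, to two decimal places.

ΣQ_DR = 1256 m³/s; V = ΣQ_DR·Δt = 1.809 × 10^7 m³.
Runoff depth d = V / A = 42.06 mm.
C = d / P = 42.06 / 195 = 0.22.

C ≈ 0.22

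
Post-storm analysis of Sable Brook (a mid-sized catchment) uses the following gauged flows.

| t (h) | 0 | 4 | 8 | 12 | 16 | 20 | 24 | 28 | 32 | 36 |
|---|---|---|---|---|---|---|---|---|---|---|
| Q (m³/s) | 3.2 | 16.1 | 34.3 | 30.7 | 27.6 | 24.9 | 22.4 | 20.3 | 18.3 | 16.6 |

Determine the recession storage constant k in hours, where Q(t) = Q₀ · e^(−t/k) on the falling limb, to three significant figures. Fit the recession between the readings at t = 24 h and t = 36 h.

k ≈ 40.0 h

On the falling limb, Q drops from 22.4 to 16.6 m³/s between t = 24 h and t = 36 h (Δt = 12 h).
k = −Δt / ln(Q₂/Q₁) = −12 / ln(16.6/22.4) = 40.0 h.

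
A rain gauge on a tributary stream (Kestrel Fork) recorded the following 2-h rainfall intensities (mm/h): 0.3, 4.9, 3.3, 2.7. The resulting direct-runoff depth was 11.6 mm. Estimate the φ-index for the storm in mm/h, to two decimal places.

Only the 3 blocks with intensity above φ contribute runoff: 4.9, 3.3, 2.7 mm/h.
Σ(I−φ)·Δt = d  ⇒  (4.9+3.3+2.7 − 3φ)·2 = 11.6
φ = (10.90 − 11.6/2) / 3 = 1.70 mm/h.

φ ≈ 1.70 mm/h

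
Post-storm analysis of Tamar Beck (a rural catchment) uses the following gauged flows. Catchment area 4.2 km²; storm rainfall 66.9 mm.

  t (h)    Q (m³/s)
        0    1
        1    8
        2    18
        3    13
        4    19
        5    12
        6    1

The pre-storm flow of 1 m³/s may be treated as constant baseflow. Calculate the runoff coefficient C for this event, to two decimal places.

ΣQ_DR = 65.00 m³/s; V = ΣQ_DR·Δt = 2.340 × 10^5 m³.
Runoff depth d = V / A = 55.71 mm.
C = d / P = 55.71 / 66.9 = 0.83.

C ≈ 0.83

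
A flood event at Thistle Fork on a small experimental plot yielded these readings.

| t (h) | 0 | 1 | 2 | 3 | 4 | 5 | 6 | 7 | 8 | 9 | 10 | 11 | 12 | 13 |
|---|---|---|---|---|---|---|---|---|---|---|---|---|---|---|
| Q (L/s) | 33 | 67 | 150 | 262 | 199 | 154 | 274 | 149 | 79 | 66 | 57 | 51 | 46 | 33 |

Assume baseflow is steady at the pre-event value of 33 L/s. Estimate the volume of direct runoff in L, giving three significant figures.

Direct-runoff ordinates (Q − Q_b): 0.0, 34.0, 117.0, 229.0, 166.0, 121.0, 241.0, 116.0, 46.0, 33.0, 24.0, 18.0, 13.0, 0.0 L/s.
ΣQ_DR = 1158 L/s.
With Δt = 1 h = 3600 s, V = ΣQ_DR · Δt = 1158 × 3600 = 4.17 × 10^6 L.

V ≈ 4.17 × 10^6 L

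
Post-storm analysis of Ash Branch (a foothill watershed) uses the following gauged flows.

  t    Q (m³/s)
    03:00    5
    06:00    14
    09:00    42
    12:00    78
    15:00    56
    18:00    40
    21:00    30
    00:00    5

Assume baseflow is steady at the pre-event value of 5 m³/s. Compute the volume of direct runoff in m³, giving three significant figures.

Direct-runoff ordinates (Q − Q_b): 0.0, 9.0, 37.0, 73.0, 51.0, 35.0, 25.0, 0.0 m³/s.
ΣQ_DR = 230.0 m³/s.
With Δt = 3 h = 10800 s, V = ΣQ_DR · Δt = 230.0 × 10800 = 2.48 × 10^6 m³.

V ≈ 2.48 × 10^6 m³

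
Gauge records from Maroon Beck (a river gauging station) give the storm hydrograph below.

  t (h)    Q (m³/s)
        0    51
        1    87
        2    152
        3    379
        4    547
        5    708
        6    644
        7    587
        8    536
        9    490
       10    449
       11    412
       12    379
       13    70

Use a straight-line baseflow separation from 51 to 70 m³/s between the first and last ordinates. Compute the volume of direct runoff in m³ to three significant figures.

V ≈ 1.67 × 10^7 m³

Direct-runoff ordinates (Q − Q_b): 0.00, 34.54, 98.08, 323.62, 490.15, 649.69, 584.23, 525.77, 473.31, 425.85, 383.38, 344.92, 310.46, 0.00 m³/s.
ΣQ_DR = 4644 m³/s.
With Δt = 1 h = 3600 s, V = ΣQ_DR · Δt = 4644 × 3600 = 1.67 × 10^7 m³.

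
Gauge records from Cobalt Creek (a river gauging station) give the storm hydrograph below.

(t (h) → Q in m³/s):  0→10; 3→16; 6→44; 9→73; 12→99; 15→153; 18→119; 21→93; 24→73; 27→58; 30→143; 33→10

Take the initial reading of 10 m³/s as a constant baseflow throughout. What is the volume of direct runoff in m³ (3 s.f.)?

V ≈ 8.33 × 10^6 m³

Direct-runoff ordinates (Q − Q_b): 0.0, 6.0, 34.0, 63.0, 89.0, 143.0, 109.0, 83.0, 63.0, 48.0, 133.0, 0.0 m³/s.
ΣQ_DR = 771.0 m³/s.
With Δt = 3 h = 10800 s, V = ΣQ_DR · Δt = 771.0 × 10800 = 8.33 × 10^6 m³.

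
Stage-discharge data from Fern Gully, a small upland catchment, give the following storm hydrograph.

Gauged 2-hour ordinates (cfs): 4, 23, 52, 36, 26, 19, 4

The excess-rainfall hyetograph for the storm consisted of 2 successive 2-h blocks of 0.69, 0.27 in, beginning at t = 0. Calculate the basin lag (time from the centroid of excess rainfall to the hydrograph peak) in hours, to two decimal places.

Centroid of excess rainfall: t_c = Σ P_i·t̄_i / ΣP_i = 1.5625 h (block centres at 1, 3 h).
Hydrograph peak occurs at t = 4 h, so basin lag t_L = 4 − 1.5625 = 2.44 h.

t_L ≈ 2.44 h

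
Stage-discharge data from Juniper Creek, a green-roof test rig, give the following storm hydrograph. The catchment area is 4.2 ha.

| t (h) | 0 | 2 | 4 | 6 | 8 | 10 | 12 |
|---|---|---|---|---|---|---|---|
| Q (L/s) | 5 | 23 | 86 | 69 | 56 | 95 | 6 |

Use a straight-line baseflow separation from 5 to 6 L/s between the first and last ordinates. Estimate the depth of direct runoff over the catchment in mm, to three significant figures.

d ≈ 51.7 mm

Direct runoff: 0.00, 17.83, 80.67, 63.50, 50.33, 89.17, 0.00 L/s; ΣQ_DR = 301.5 L/s.
V = ΣQ_DR · Δt = 301.5 × 7200 s = 2.171 × 10^6 L.
Over A = 4.2 ha, depth = V / A = 51.7 mm.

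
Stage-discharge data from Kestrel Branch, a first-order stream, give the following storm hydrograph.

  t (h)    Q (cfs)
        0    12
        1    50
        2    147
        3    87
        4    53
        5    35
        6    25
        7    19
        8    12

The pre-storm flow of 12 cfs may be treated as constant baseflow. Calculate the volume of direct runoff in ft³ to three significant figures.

Direct-runoff ordinates (Q − Q_b): 0.0, 38.0, 135.0, 75.0, 41.0, 23.0, 13.0, 7.0, 0.0 cfs.
ΣQ_DR = 332.0 cfs.
With Δt = 1 h = 3600 s, V = ΣQ_DR · Δt = 332.0 × 3600 = 1.20 × 10^6 ft³.

V ≈ 1.20 × 10^6 ft³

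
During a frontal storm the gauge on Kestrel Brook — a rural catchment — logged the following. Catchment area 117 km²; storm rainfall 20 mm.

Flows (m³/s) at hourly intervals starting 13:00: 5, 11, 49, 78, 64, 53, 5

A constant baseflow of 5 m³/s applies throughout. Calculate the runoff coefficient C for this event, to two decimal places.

ΣQ_DR = 230.0 m³/s; V = ΣQ_DR·Δt = 8.280 × 10^5 m³.
Runoff depth d = V / A = 7.077 mm.
C = d / P = 7.077 / 20 = 0.35.

C ≈ 0.35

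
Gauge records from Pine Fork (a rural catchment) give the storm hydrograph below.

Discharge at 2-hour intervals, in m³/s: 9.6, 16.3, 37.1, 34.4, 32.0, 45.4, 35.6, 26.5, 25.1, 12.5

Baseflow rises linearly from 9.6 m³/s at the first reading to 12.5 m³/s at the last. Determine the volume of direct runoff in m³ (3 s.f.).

V ≈ 1.18 × 10^6 m³

Direct-runoff ordinates (Q − Q_b): 0.00, 6.38, 26.86, 23.83, 21.11, 34.19, 24.07, 14.64, 12.92, 0.00 m³/s.
ΣQ_DR = 164.0 m³/s.
With Δt = 2 h = 7200 s, V = ΣQ_DR · Δt = 164.0 × 7200 = 1.18 × 10^6 m³.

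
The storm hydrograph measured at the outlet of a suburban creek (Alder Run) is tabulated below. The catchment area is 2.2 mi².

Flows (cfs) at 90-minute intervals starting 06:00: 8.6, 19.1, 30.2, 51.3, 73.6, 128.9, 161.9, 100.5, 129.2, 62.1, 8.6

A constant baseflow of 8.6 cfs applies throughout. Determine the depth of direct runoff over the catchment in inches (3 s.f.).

d ≈ 0.718 in

Direct runoff: 0.0, 10.5, 21.6, 42.7, 65.0, 120.3, 153.3, 91.9, 120.6, 53.5, 0.0 cfs; ΣQ_DR = 679.4 cfs.
V = ΣQ_DR · Δt = 679.4 × 5400 s = 3.669 × 10^6 ft³.
Over A = 2.2 mi², depth = V / A = 0.718 in.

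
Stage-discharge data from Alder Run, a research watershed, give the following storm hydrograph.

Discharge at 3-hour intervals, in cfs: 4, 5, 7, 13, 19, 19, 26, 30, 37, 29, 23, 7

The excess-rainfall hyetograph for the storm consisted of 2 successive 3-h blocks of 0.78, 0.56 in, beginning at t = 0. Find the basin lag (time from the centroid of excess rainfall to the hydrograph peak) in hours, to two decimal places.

t_L ≈ 21.25 h

Centroid of excess rainfall: t_c = Σ P_i·t̄_i / ΣP_i = 2.7537 h (block centres at 1.5, 4.5 h).
Hydrograph peak occurs at t = 24 h, so basin lag t_L = 24 − 2.7537 = 21.25 h.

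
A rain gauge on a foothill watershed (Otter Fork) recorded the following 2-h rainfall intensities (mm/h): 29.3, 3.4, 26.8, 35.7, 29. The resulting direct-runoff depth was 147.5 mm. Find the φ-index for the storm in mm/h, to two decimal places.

Only the 4 blocks with intensity above φ contribute runoff: 29.3, 26.8, 35.7, 29 mm/h.
Σ(I−φ)·Δt = d  ⇒  (29.3+26.8+35.7+29 − 4φ)·2 = 147.5
φ = (120.8 − 147.5/2) / 4 = 11.76 mm/h.

φ ≈ 11.76 mm/h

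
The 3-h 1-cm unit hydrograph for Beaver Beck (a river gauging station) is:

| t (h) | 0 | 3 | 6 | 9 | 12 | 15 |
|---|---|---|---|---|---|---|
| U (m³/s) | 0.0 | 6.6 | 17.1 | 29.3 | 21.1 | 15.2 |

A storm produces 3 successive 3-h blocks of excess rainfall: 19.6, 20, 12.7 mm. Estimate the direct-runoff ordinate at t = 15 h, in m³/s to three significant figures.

By discrete convolution, Q_j = Σ (P_i / 10 mm) · U_{j−i}.
At t = 15 h (j=5): Q = (19.6/10)·15.2 + (20/10)·21.1 + (12.7/10)·29.3 = 109 m³/s.

Q ≈ 109 m³/s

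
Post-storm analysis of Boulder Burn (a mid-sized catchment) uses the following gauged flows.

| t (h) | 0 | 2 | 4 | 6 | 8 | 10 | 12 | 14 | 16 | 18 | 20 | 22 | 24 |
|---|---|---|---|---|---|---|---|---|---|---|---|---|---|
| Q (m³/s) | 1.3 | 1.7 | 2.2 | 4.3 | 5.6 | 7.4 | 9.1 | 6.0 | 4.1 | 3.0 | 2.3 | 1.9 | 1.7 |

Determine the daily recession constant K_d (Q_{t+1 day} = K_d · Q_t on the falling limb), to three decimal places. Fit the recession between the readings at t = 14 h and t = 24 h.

K_d ≈ 0.048

Between t = 14 h and t = 24 h the flow falls from 6.0 to 1.7 m³/s over 5×2 h = 10 h.
Per-interval ratio K = (1.7/6.0)^(1/5) = 0.7771; K_d = K^(24/2) = 0.048.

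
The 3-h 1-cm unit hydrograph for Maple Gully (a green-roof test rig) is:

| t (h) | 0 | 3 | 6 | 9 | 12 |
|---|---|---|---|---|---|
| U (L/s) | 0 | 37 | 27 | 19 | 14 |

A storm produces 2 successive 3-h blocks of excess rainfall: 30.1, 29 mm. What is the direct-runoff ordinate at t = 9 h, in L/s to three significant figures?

By discrete convolution, Q_j = Σ (P_i / 10 mm) · U_{j−i}.
At t = 9 h (j=3): Q = (30.1/10)·19 + (29/10)·27 = 135 L/s.

Q ≈ 135 L/s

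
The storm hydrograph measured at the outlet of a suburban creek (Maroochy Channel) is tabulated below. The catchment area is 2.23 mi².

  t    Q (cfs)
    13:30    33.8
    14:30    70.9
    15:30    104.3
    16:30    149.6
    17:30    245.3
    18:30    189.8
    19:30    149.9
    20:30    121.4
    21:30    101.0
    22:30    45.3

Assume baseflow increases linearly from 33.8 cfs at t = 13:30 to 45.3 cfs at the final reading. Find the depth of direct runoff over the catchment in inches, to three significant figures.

Direct runoff: 0.00, 35.82, 67.94, 111.97, 206.39, 149.61, 108.43, 78.66, 56.98, 0.00 cfs; ΣQ_DR = 815.8 cfs.
V = ΣQ_DR · Δt = 815.8 × 3600 s = 2.937 × 10^6 ft³.
Over A = 2.23 mi², depth = V / A = 0.567 in.

d ≈ 0.567 in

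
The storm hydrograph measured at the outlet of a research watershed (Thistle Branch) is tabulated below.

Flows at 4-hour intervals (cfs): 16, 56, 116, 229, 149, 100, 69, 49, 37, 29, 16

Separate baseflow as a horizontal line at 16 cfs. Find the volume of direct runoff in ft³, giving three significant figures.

Direct-runoff ordinates (Q − Q_b): 0.0, 40.0, 100.0, 213.0, 133.0, 84.0, 53.0, 33.0, 21.0, 13.0, 0.0 cfs.
ΣQ_DR = 690.0 cfs.
With Δt = 4 h = 14400 s, V = ΣQ_DR · Δt = 690.0 × 14400 = 9.94 × 10^6 ft³.

V ≈ 9.94 × 10^6 ft³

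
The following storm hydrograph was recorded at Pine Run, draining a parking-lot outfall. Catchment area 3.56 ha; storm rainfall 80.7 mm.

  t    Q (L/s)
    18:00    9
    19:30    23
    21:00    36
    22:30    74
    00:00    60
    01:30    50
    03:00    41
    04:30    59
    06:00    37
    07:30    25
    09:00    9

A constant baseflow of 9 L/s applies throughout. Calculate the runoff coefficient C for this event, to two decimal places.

C ≈ 0.61

ΣQ_DR = 324.0 L/s; V = ΣQ_DR·Δt = 1.750 × 10^6 L.
Runoff depth d = V / A = 49.15 mm.
C = d / P = 49.15 / 80.7 = 0.61.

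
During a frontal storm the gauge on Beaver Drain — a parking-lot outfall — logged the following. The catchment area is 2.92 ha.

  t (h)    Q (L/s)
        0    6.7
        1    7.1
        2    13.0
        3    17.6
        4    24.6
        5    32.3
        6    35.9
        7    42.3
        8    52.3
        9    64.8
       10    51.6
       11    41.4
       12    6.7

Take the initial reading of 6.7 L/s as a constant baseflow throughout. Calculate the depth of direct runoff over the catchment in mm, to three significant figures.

d ≈ 38.1 mm

Direct runoff: 0.0, 0.4, 6.3, 10.9, 17.9, 25.6, 29.2, 35.6, 45.6, 58.1, 44.9, 34.7, 0.0 L/s; ΣQ_DR = 309.2 L/s.
V = ΣQ_DR · Δt = 309.2 × 3600 s = 1.113 × 10^6 L.
Over A = 2.92 ha, depth = V / A = 38.1 mm.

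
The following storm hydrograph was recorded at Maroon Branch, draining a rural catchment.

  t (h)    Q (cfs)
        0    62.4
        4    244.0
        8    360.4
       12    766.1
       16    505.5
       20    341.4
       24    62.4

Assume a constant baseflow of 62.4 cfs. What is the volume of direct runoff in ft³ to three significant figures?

V ≈ 2.74 × 10^7 ft³

Direct-runoff ordinates (Q − Q_b): 0.0, 181.6, 298.0, 703.7, 443.1, 279.0, 0.0 cfs.
ΣQ_DR = 1905 cfs.
With Δt = 4 h = 14400 s, V = ΣQ_DR · Δt = 1905 × 14400 = 2.74 × 10^7 ft³.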